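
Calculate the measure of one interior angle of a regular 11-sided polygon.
Interior angle of a regular n-gon = (n-2)*180/n
Interior angle = (11-2)*180/11
Interior angle = 9*180/11
Interior angle = 1620/11
Interior angle = 147.27 degrees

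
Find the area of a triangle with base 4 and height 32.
Area = (1/2) * base * height
Area = (1/2) * 4 * 32
Area = 64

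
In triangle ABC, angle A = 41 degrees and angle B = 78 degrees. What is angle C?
Sum of angles in a triangle = 180 degrees
Third angle = 180 - 41 - 78
Third angle = 61 degrees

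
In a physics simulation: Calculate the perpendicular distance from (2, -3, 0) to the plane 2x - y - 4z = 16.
d = |2(2) + (-1)(-3) + (-4)(0) - (16)| / √(2² + (-1)² + (-4)²) = 9/√21 = 1.964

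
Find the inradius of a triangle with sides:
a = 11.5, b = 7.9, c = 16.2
s = (a+b+c)/2 = (11.5+7.9+16.2)/2 = 17.8
Area = √(s(s-a)(s-b)(s-c)) = √(17.8·6.3·9.9·1.6) = 42.1461
r = Area/s = 42.1461/17.8 = 2.368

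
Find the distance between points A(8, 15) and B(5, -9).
Using the distance formula: d = sqrt((x₂-x₁)² + (y₂-y₁)²)
dx = 5 - 8 = -3
dy = (-9) - 15 = -24
d = sqrt((-3)² + (-24)²) = sqrt(9 + 576) = sqrt(585) = 24.19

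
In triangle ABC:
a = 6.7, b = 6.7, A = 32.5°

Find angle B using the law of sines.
sin(B)/b = sin(A)/a
sin(B) = b·sin(A)/a = 6.7·sin(32.5°)/6.7 = 0.537300
B = arcsin(0.537300) = 32.5°  (b ≤ a, so B ≤ A and the acute solution is unique)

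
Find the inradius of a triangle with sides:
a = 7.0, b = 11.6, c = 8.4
s = (a+b+c)/2 = (7.0+11.6+8.4)/2 = 13.5
Area = √(s(s-a)(s-b)(s-c)) = √(13.5·6.5·1.9·5.1) = 29.1599
r = Area/s = 29.1599/13.5 = 2.16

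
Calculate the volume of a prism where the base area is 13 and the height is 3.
Volume = base area * height
Volume = 13 * 3
Volume = 39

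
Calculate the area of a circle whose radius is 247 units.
Area = pi * r²
Area = pi * 247²
Area = pi * 61009
Area = 191665.43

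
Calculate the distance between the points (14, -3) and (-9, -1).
Using the distance formula: d = sqrt((x₂-x₁)² + (y₂-y₁)²)
dx = (-9) - 14 = -23
dy = (-1) - (-3) = 2
d = sqrt((-23)² + 2²) = sqrt(529 + 4) = sqrt(533) = 23.09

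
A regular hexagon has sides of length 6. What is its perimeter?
Perimeter = number of sides * side length
Perimeter = 6 * 6
Perimeter = 36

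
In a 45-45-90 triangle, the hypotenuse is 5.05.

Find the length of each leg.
In a 45-45-90 triangle, hypotenuse = leg·√2  →  leg = hypotenuse/√2
leg = 5.05/√2 = 3.571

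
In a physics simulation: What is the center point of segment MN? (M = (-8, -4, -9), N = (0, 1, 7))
Midpoint = ((-8+0)/2, (-4+1)/2, (-9+7)/2) = (-4, -1.5, -1)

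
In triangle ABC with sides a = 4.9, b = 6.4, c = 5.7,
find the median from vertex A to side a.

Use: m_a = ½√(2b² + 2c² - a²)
m_a = ½√(2·6.4² + 2·5.7² - 4.9²)
m_a = ½√(81.92 + 64.98 - 24.01) = ½√122.89 = 5.543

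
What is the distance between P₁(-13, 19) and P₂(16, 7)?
Using the distance formula: d = sqrt((x₂-x₁)² + (y₂-y₁)²)
dx = 16 - (-13) = 29
dy = 7 - 19 = -12
d = sqrt(29² + (-12)²) = sqrt(841 + 144) = sqrt(985) = 31.38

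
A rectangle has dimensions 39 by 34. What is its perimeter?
Perimeter = 2 * (length + width)
Perimeter = 2 * (39 + 34)
Perimeter = 2 * 73
Perimeter = 146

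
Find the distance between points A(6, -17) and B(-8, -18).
Using the distance formula: d = sqrt((x₂-x₁)² + (y₂-y₁)²)
dx = (-8) - 6 = -14
dy = (-18) - (-17) = -1
d = sqrt((-14)² + (-1)²) = sqrt(196 + 1) = sqrt(197) = 14.04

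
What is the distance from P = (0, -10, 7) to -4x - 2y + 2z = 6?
d = |(-4)(0) + (-2)(-10) + 2(7) - (6)| / √((-4)² + (-2)² + 2²) = 28/√24 = 5.715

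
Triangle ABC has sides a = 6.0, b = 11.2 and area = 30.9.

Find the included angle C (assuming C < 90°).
Area = ½ab·sin(C)  →  sin(C) = 2·Area/(ab)
sin(C) = 2·30.9/(6.0·11.2) = 0.919643
C = arcsin(0.919643) = 66.87°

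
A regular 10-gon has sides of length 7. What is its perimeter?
Perimeter = number of sides * side length
Perimeter = 10 * 7
Perimeter = 70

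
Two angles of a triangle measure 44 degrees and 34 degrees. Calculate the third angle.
Sum of angles in a triangle = 180 degrees
Third angle = 180 - 44 - 34
Third angle = 102 degrees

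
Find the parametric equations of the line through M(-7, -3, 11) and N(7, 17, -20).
Direction vector d = N - M = (14, 20, -31)
x = -7 + 14t, y = -3 + 20t, z = 11 - 31t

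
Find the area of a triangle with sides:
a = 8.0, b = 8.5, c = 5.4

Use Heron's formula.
s = (a+b+c)/2 = (8.0+8.5+5.4)/2 = 10.95
A = √(s(s-a)(s-b)(s-c)) = √(10.95·2.95·2.45·5.55)
A = √439.233 = 20.96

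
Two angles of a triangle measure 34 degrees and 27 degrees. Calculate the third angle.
Sum of angles in a triangle = 180 degrees
Third angle = 180 - 34 - 27
Third angle = 119 degrees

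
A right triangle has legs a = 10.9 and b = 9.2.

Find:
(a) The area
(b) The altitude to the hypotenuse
(a) Area = ½ab = ½·10.9·9.2 = 50.14
(b) Hypotenuse c = √(10.9² + 9.2²) = √203.45 = 14.2636
    Area = ½·c·h_c  →  h_c = 2·Area/c = 2·50.14/14.2636 = 7.03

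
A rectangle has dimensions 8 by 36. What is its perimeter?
Perimeter = 2 * (length + width)
Perimeter = 2 * (8 + 36)
Perimeter = 2 * 44
Perimeter = 88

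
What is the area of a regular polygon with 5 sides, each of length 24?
For a regular 5-gon with side length s = 24:
Apothem a = s / (2*tan(pi/5)) = 24 / (2*tan(pi/5)) ≈ 16.51658
Perimeter P = 5 * 24 = 120
Area = (1/2) * P * a = (1/2) * 120 * 16.51658 = 990.99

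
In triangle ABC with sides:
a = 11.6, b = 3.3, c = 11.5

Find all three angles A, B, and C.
By the law of cosines:
cos(A) = (b² + c² - a²)/(2bc) = 0.113043  →  A = 83.51°
cos(B) = (a² + c² - b²)/(2ac) = 0.959220  →  B = 16.42°
cos(C) = (a² + b² - c²)/(2ab) = 0.172414  →  C = 80.07°
Check: A + B + C = 180.0° ✓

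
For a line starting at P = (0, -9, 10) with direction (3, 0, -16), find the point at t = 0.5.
P(0.5) = (0 + 3(0.5), -9 + 0(0.5), 10 + (-16)(0.5)) = (1.5, -9, 2)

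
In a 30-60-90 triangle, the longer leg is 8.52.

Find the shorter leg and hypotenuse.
In a 30-60-90 triangle, sides are in ratio 1 : √3 : 2.
Long leg = short leg·√3  →  short leg = 8.52/√3 = 4.919
Hypotenuse = 2·(short leg) = 2·8.52/√3 = 9.838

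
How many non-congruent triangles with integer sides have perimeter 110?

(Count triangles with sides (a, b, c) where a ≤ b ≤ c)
With a ≤ b ≤ c and a + b + c = 110, the triangle inequality a + b > c gives c < 110/2, so c ≤ 54.
Iterate a from 1 to ⌊p/3⌋ = 36; for each a, b ranges from a to ⌊(p−a)/2⌋ with c = p − a − b, keeping only c ≥ b.
Triples: (2, 54, 54), (3, 53, 54), (4, 52, 54), …
Count = 252 triangles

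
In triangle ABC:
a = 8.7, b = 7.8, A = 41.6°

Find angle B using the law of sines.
sin(B)/b = sin(A)/a
sin(B) = b·sin(A)/a = 7.8·sin(41.6°)/8.7 = 0.595244
B = arcsin(0.595244) = 36.53°  (b ≤ a, so B ≤ A and the acute solution is unique)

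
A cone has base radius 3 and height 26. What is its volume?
Volume = (1/3) * pi * r² * h
Volume = (1/3) * pi * 3² * 26
Volume = (1/3) * pi * 9 * 26
Volume = (1/3) * pi * 234
Volume = 245.04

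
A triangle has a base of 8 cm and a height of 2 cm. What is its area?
Area = (1/2) * base * height
Area = (1/2) * 8 * 2
Area = 8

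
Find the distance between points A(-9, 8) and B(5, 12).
Using the distance formula: d = sqrt((x₂-x₁)² + (y₂-y₁)²)
dx = 5 - (-9) = 14
dy = 12 - 8 = 4
d = sqrt(14² + 4²) = sqrt(196 + 16) = sqrt(212) = 14.56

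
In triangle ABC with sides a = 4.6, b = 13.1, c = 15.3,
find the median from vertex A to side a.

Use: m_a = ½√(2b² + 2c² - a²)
m_a = ½√(2·13.1² + 2·15.3² - 4.6²)
m_a = ½√(343.22 + 468.18 - 21.16) = ½√790.24 = 14.06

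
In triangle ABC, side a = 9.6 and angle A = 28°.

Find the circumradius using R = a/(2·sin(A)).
R = a/(2·sin(A)) = 9.6/(2·sin(28°))
R = 9.6/(2·0.469472) = 9.6/0.938943 = 10.22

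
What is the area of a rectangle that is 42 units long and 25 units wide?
Area = length * width
Area = 42 * 25
Area = 1050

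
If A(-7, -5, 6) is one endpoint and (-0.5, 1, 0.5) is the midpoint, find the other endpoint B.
B = (2×(-0.5) - (-7), 2×1 - (-5), 2×0.5 - 6) = (6, 7, -5)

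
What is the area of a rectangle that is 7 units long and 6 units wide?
Area = length * width
Area = 7 * 6
Area = 42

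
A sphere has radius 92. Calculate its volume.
Volume = (4/3) * pi * r³
Volume = (4/3) * pi * 92³
Volume = (4/3) * pi * 778688
Volume = 3261760.67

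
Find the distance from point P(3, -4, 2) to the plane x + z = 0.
d = |1(3) + 0(-4) + 1(2) - (0)| / √(1² + 0² + 1²) = 5/√2 = 3.536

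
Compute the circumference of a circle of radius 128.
Circumference = 2 * pi * r
Circumference = 2 * pi * 128
Circumference = 804.25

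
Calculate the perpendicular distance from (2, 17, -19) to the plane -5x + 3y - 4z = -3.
d = |(-5)(2) + 3(17) + (-4)(-19) - (-3)| / √((-5)² + 3² + (-4)²) = 120/√50 = 16.97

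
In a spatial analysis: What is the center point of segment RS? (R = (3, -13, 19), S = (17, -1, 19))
Midpoint = ((3+17)/2, (-13-1)/2, (19+19)/2) = (10, -7, 19)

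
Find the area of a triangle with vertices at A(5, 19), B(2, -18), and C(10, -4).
Using the coordinate formula: Area = (1/2)|x₁(y₂-y₃) + x₂(y₃-y₁) + x₃(y₁-y₂)|
Area = (1/2)|5((-18)-(-4)) + 2((-4)-19) + 10(19-(-18))|
Area = (1/2)|5*(-14) + 2*(-23) + 10*37|
Area = (1/2)|(-70) + (-46) + 370|
Area = (1/2)*254 = 127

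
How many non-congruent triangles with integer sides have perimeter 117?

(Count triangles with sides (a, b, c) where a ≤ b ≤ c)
With a ≤ b ≤ c and a + b + c = 117, the triangle inequality a + b > c gives c < 117/2, so c ≤ 58.
Iterate a from 1 to ⌊p/3⌋ = 39; for each a, b ranges from a to ⌊(p−a)/2⌋ with c = p − a − b, keeping only c ≥ b.
Triples: (1, 58, 58), (2, 57, 58), (3, 56, 58), …
Count = 300 triangles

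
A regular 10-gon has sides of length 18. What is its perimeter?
Perimeter = number of sides * side length
Perimeter = 10 * 18
Perimeter = 180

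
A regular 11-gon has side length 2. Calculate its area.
For a regular 11-gon with side length s = 2:
Apothem a = s / (2*tan(pi/11)) = 2 / (2*tan(pi/11)) ≈ 3.4057
Perimeter P = 11 * 2 = 22
Area = (1/2) * P * a = (1/2) * 22 * 3.4057 = 37.46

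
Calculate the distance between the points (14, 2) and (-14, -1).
Using the distance formula: d = sqrt((x₂-x₁)² + (y₂-y₁)²)
dx = (-14) - 14 = -28
dy = (-1) - 2 = -3
d = sqrt((-28)² + (-3)²) = sqrt(784 + 9) = sqrt(793) = 28.16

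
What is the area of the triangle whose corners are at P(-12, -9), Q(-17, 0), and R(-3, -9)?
Using the coordinate formula: Area = (1/2)|x₁(y₂-y₃) + x₂(y₃-y₁) + x₃(y₁-y₂)|
Area = (1/2)|(-12)(0-(-9)) + (-17)((-9)-(-9)) + (-3)((-9)-0)|
Area = (1/2)|(-12)*9 + (-17)*0 + (-3)*(-9)|
Area = (1/2)|(-108) + 0 + 27|
Area = (1/2)*81 = 40.50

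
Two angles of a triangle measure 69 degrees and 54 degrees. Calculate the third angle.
Sum of angles in a triangle = 180 degrees
Third angle = 180 - 69 - 54
Third angle = 57 degrees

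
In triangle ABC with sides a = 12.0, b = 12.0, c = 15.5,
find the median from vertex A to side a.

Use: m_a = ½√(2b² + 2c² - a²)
m_a = ½√(2·12.0² + 2·15.5² - 12.0²)
m_a = ½√(288 + 480.5 - 144) = ½√624.5 = 12.49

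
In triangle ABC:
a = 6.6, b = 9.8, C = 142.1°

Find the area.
Using A = ½ab·sin(C):
A = ½·6.6·9.8·sin(142.1°) = ½·64.68·0.614285 = 19.87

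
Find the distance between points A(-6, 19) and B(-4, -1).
Using the distance formula: d = sqrt((x₂-x₁)² + (y₂-y₁)²)
dx = (-4) - (-6) = 2
dy = (-1) - 19 = -20
d = sqrt(2² + (-20)²) = sqrt(4 + 400) = sqrt(404) = 20.10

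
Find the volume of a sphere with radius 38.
Volume = (4/3) * pi * r³
Volume = (4/3) * pi * 38³
Volume = (4/3) * pi * 54872
Volume = 229847.30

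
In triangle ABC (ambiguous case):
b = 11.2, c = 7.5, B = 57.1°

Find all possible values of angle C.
sin(C)/c = sin(B)/b  →  sin(C) = c·sin(B)/b = 7.5·sin(57.1°)/11.2 = 0.562245
C₁ = arcsin(0.562245) = 34.21°,  C₂ = 180° - C₁ = 145.79°
Check C₂: A = 180° - 57.1° - 145.79° = -22.89° ≤ 0, rejected
C = 34.21° (one solution)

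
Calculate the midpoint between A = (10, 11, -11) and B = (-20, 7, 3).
Midpoint = ((10-20)/2, (11+7)/2, (-11+3)/2) = (-5, 9, -4)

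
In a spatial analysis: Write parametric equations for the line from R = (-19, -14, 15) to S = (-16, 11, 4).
Direction vector d = S - R = (3, 25, -11)
x = -19 + 3t, y = -14 + 25t, z = 15 - 11t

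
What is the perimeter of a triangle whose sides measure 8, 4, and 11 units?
Perimeter = sum of all sides
Perimeter = 8 + 4 + 11
Perimeter = 23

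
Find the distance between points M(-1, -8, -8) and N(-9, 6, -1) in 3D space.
d = √[(-8)² + (14)² + (7)²] = √309 = 17.58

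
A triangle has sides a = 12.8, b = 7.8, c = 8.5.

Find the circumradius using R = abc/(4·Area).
s = (a+b+c)/2 = 14.55
Area = √(s(s-a)(s-b)(s-c)) = √(14.55·1.75·6.75·6.05) = 32.2463
R = abc/(4·Area) = (12.8·7.8·8.5)/(4·32.2463) = 848.64/128.9852 = 6.579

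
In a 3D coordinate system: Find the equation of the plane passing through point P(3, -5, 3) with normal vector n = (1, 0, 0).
d = n·P = (1)(3) + (0)(-5) + (0)(3) = 3
Plane: x = 3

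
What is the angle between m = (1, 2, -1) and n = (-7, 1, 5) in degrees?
m·n = -10, |m|² = 6, |n|² = 75
cos θ = -10/√450 ≈ -0.4714
θ ≈ 118.1°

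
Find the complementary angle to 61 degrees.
Complementary angles sum to 90 degrees.
Other angle = 90 - 61
Other angle = 29 degrees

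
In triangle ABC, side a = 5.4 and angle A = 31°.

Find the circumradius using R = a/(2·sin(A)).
R = a/(2·sin(A)) = 5.4/(2·sin(31°))
R = 5.4/(2·0.515038) = 5.4/1.030076 = 5.242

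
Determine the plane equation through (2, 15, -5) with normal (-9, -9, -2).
d = n·P = (-9)(2) + (-9)(15) + (-2)(-5) = -143
Plane: -9x - 9y - 2z = -143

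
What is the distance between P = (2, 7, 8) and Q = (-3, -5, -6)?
d = √[(-5)² + (-12)² + (-14)²] = √365 = 19.1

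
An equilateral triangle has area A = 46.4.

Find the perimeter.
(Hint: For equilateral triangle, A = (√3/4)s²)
A = (√3/4)s²  →  s² = 4A/√3 = 4·46.4/√3 = 107.156
s = 10.3516
Perimeter = 3s = 31.05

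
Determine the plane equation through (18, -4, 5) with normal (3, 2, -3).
d = n·P = (3)(18) + (2)(-4) + (-3)(5) = 31
Plane: 3x + 2y - 3z = 31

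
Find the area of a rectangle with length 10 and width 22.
Area = length * width
Area = 10 * 22
Area = 220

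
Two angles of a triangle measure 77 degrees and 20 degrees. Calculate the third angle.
Sum of angles in a triangle = 180 degrees
Third angle = 180 - 77 - 20
Third angle = 83 degrees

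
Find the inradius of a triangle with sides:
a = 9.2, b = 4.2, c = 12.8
s = (a+b+c)/2 = (9.2+4.2+12.8)/2 = 13.1
Area = √(s(s-a)(s-b)(s-c)) = √(13.1·3.9·8.9·0.3) = 11.6795
r = Area/s = 11.6795/13.1 = 0.8916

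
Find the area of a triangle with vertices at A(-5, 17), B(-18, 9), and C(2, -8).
Using the coordinate formula: Area = (1/2)|x₁(y₂-y₃) + x₂(y₃-y₁) + x₃(y₁-y₂)|
Area = (1/2)|(-5)(9-(-8)) + (-18)((-8)-17) + 2(17-9)|
Area = (1/2)|(-5)*17 + (-18)*(-25) + 2*8|
Area = (1/2)|(-85) + 450 + 16|
Area = (1/2)*381 = 190.50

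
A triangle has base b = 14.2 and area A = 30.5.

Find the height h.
A = ½bh  →  h = 2A/b
h = 2·30.5/14.2 = 4.296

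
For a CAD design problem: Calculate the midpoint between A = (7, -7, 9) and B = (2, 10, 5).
Midpoint = ((7+2)/2, (-7+10)/2, (9+5)/2) = (4.5, 1.5, 7)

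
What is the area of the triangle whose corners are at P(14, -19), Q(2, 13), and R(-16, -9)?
Using the coordinate formula: Area = (1/2)|x₁(y₂-y₃) + x₂(y₃-y₁) + x₃(y₁-y₂)|
Area = (1/2)|14(13-(-9)) + 2((-9)-(-19)) + (-16)((-19)-13)|
Area = (1/2)|14*22 + 2*10 + (-16)*(-32)|
Area = (1/2)|308 + 20 + 512|
Area = (1/2)*840 = 420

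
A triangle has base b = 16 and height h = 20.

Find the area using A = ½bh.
A = ½·16·20 = 160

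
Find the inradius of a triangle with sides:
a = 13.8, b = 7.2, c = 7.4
s = (a+b+c)/2 = (13.8+7.2+7.4)/2 = 14.2
Area = √(s(s-a)(s-b)(s-c)) = √(14.2·0.4·7·6.8) = 16.4429
r = Area/s = 16.4429/14.2 = 1.158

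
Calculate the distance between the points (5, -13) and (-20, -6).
Using the distance formula: d = sqrt((x₂-x₁)² + (y₂-y₁)²)
dx = (-20) - 5 = -25
dy = (-6) - (-13) = 7
d = sqrt((-25)² + 7²) = sqrt(625 + 49) = sqrt(674) = 25.96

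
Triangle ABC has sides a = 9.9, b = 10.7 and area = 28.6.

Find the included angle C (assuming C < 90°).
Area = ½ab·sin(C)  →  sin(C) = 2·Area/(ab)
sin(C) = 2·28.6/(9.9·10.7) = 0.539979
C = arcsin(0.539979) = 32.68°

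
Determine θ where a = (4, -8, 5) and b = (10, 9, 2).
a·b = -22, |a|² = 105, |b|² = 185
cos θ = -22/√19425 ≈ -0.1578
θ ≈ 99.08°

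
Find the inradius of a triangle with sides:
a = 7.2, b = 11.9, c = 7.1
s = (a+b+c)/2 = (7.2+11.9+7.1)/2 = 13.1
Area = √(s(s-a)(s-b)(s-c)) = √(13.1·5.9·1.2·6) = 23.59
r = Area/s = 23.59/13.1 = 1.801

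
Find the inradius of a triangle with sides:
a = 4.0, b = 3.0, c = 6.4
s = (a+b+c)/2 = (4.0+3.0+6.4)/2 = 6.7
Area = √(s(s-a)(s-b)(s-c)) = √(6.7·2.7·3.7·0.3) = 4.48106
r = Area/s = 4.48106/6.7 = 0.6688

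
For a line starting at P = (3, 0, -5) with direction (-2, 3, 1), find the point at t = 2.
P(2) = (3 + (-2)(2), 0 + 3(2), -5 + 1(2)) = (-1, 6, -3)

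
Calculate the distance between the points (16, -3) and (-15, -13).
Using the distance formula: d = sqrt((x₂-x₁)² + (y₂-y₁)²)
dx = (-15) - 16 = -31
dy = (-13) - (-3) = -10
d = sqrt((-31)² + (-10)²) = sqrt(961 + 100) = sqrt(1061) = 32.57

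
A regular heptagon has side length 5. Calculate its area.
For a regular 7-gon with side length s = 5:
Apothem a = s / (2*tan(pi/7)) = 5 / (2*tan(pi/7)) ≈ 5.1913
Perimeter P = 7 * 5 = 35
Area = (1/2) * P * a = (1/2) * 35 * 5.1913 = 90.85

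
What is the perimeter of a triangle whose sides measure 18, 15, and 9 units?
Perimeter = sum of all sides
Perimeter = 18 + 15 + 9
Perimeter = 42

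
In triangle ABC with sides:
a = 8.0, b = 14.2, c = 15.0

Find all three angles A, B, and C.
By the law of cosines:
cos(A) = (b² + c² - a²)/(2bc) = 0.851268  →  A = 31.65°
cos(B) = (a² + c² - b²)/(2ac) = 0.364000  →  B = 68.65°
cos(C) = (a² + b² - c²)/(2ab) = 0.178873  →  C = 79.7°
Check: A + B + C = 180.0° ✓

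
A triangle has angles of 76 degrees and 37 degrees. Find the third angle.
Sum of angles in a triangle = 180 degrees
Third angle = 180 - 76 - 37
Third angle = 67 degrees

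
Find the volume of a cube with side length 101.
Volume = s³
Volume = 101³
Volume = 1030301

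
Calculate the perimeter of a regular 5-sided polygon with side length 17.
Perimeter = number of sides * side length
Perimeter = 5 * 17
Perimeter = 85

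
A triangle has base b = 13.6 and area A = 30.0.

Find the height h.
A = ½bh  →  h = 2A/b
h = 2·30.0/13.6 = 4.412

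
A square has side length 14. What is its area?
Area = s²
Area = 14²
Area = 196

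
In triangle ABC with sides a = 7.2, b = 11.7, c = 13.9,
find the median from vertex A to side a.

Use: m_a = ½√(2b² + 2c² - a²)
m_a = ½√(2·11.7² + 2·13.9² - 7.2²)
m_a = ½√(273.78 + 386.42 - 51.84) = ½√608.36 = 12.33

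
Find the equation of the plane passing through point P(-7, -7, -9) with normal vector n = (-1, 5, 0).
d = n·P = (-1)(-7) + (5)(-7) + (0)(-9) = -28
Plane: -x + 5y = -28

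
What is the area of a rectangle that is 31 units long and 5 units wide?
Area = length * width
Area = 31 * 5
Area = 155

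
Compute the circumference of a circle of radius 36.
Circumference = 2 * pi * r
Circumference = 2 * pi * 36
Circumference = 226.19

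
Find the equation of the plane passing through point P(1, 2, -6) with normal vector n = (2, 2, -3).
d = n·P = (2)(1) + (2)(2) + (-3)(-6) = 24
Plane: 2x + 2y - 3z = 24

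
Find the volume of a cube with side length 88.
Volume = s³
Volume = 88³
Volume = 681472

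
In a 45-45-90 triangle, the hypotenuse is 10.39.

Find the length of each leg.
In a 45-45-90 triangle, hypotenuse = leg·√2  →  leg = hypotenuse/√2
leg = 10.39/√2 = 7.347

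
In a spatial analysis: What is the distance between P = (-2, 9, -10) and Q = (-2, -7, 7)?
d = √[(0)² + (-16)² + (17)²] = √545 = 23.35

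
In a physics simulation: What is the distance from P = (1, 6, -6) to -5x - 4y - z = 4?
d = |(-5)(1) + (-4)(6) + (-1)(-6) - (4)| / √((-5)² + (-4)² + (-1)²) = 27/√42 = 4.166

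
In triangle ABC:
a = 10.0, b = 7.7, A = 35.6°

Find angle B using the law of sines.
sin(B)/b = sin(A)/a
sin(B) = b·sin(A)/a = 7.7·sin(35.6°)/10.0 = 0.448235
B = arcsin(0.448235) = 26.63°  (b ≤ a, so B ≤ A and the acute solution is unique)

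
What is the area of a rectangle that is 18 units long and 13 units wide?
Area = length * width
Area = 18 * 13
Area = 234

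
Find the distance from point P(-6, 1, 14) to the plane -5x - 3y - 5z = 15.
d = |(-5)(-6) + (-3)(1) + (-5)(14) - (15)| / √((-5)² + (-3)² + (-5)²) = 58/√59 = 7.551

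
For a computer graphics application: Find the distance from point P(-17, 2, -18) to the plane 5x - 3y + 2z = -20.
d = |5(-17) + (-3)(2) + 2(-18) - (-20)| / √(5² + (-3)² + 2²) = 107/√38 = 17.36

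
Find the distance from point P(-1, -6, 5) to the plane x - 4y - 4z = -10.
d = |1(-1) + (-4)(-6) + (-4)(5) - (-10)| / √(1² + (-4)² + (-4)²) = 13/√33 = 2.263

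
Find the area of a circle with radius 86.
Area = pi * r²
Area = pi * 86²
Area = pi * 7396
Area = 23235.22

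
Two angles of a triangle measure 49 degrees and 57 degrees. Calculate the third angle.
Sum of angles in a triangle = 180 degrees
Third angle = 180 - 49 - 57
Third angle = 74 degrees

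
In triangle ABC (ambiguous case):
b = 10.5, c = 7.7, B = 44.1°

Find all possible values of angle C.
sin(C)/c = sin(B)/b  →  sin(C) = c·sin(B)/b = 7.7·sin(44.1°)/10.5 = 0.510336
C₁ = arcsin(0.510336) = 30.69°,  C₂ = 180° - C₁ = 149.31°
Check C₂: A = 180° - 44.1° - 149.31° = -13.41° ≤ 0, rejected
C = 30.69° (one solution)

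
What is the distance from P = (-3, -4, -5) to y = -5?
d = |0(-3) + 1(-4) + 0(-5) - (-5)| / √(0² + 1² + 0²) = 1/√1 = 1.0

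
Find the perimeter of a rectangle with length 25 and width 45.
Perimeter = 2 * (length + width)
Perimeter = 2 * (25 + 45)
Perimeter = 2 * 70
Perimeter = 140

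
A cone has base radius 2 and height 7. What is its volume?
Volume = (1/3) * pi * r² * h
Volume = (1/3) * pi * 2² * 7
Volume = (1/3) * pi * 4 * 7
Volume = (1/3) * pi * 28
Volume = 29.32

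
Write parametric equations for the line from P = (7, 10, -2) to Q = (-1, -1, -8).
Direction vector d = Q - P = (-8, -11, -6)
x = 7 - 8t, y = 10 - 11t, z = -2 - 6t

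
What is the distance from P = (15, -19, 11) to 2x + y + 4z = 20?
d = |2(15) + 1(-19) + 4(11) - (20)| / √(2² + 1² + 4²) = 35/√21 = 7.638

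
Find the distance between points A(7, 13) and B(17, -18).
Using the distance formula: d = sqrt((x₂-x₁)² + (y₂-y₁)²)
dx = 17 - 7 = 10
dy = (-18) - 13 = -31
d = sqrt(10² + (-31)²) = sqrt(100 + 961) = sqrt(1061) = 32.57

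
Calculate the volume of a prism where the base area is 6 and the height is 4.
Volume = base area * height
Volume = 6 * 4
Volume = 24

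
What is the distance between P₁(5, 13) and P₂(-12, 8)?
Using the distance formula: d = sqrt((x₂-x₁)² + (y₂-y₁)²)
dx = (-12) - 5 = -17
dy = 8 - 13 = -5
d = sqrt((-17)² + (-5)²) = sqrt(289 + 25) = sqrt(314) = 17.72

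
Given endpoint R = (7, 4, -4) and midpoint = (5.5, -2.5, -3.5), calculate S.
S = (2×5.5 - 7, 2×(-2.5) - 4, 2×(-3.5) - (-4)) = (4, -9, -3)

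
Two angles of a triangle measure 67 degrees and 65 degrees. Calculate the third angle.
Sum of angles in a triangle = 180 degrees
Third angle = 180 - 67 - 65
Third angle = 48 degrees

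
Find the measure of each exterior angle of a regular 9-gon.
Exterior angle of a regular n-gon = 360/n
Exterior angle = 360/9
Exterior angle = 40 degrees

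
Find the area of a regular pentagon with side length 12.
For a regular 5-gon with side length s = 12:
Apothem a = s / (2*tan(pi/5)) = 12 / (2*tan(pi/5)) ≈ 8.2583
Perimeter P = 5 * 12 = 60
Area = (1/2) * P * a = (1/2) * 60 * 8.2583 = 247.75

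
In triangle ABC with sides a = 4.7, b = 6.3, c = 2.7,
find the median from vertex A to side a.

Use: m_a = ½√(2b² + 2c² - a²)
m_a = ½√(2·6.3² + 2·2.7² - 4.7²)
m_a = ½√(79.38 + 14.58 - 22.09) = ½√71.87 = 4.239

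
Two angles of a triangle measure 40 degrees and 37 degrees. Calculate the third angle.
Sum of angles in a triangle = 180 degrees
Third angle = 180 - 40 - 37
Third angle = 103 degrees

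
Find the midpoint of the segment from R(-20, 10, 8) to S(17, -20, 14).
Midpoint = ((-20+17)/2, (10-20)/2, (8+14)/2) = (-1.5, -5, 11)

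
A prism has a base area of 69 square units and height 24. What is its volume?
Volume = base area * height
Volume = 69 * 24
Volume = 1656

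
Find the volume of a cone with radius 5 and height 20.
Volume = (1/3) * pi * r² * h
Volume = (1/3) * pi * 5² * 20
Volume = (1/3) * pi * 25 * 20
Volume = (1/3) * pi * 500
Volume = 523.60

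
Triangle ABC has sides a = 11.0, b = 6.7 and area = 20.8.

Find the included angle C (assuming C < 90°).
Area = ½ab·sin(C)  →  sin(C) = 2·Area/(ab)
sin(C) = 2·20.8/(11.0·6.7) = 0.564450
C = arcsin(0.564450) = 34.36°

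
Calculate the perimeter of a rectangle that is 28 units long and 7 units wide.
Perimeter = 2 * (length + width)
Perimeter = 2 * (28 + 7)
Perimeter = 2 * 35
Perimeter = 70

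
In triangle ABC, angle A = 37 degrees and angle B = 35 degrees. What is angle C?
Sum of angles in a triangle = 180 degrees
Third angle = 180 - 37 - 35
Third angle = 108 degrees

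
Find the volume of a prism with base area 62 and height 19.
Volume = base area * height
Volume = 62 * 19
Volume = 1178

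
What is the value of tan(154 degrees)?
tan(154 degrees) = -0.4877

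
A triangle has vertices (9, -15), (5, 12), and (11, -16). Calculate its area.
Using the coordinate formula: Area = (1/2)|x₁(y₂-y₃) + x₂(y₃-y₁) + x₃(y₁-y₂)|
Area = (1/2)|9(12-(-16)) + 5((-16)-(-15)) + 11((-15)-12)|
Area = (1/2)|9*28 + 5*(-1) + 11*(-27)|
Area = (1/2)|252 + (-5) + (-297)|
Area = (1/2)*50 = 25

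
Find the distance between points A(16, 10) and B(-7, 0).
Using the distance formula: d = sqrt((x₂-x₁)² + (y₂-y₁)²)
dx = (-7) - 16 = -23
dy = 0 - 10 = -10
d = sqrt((-23)² + (-10)²) = sqrt(529 + 100) = sqrt(629) = 25.08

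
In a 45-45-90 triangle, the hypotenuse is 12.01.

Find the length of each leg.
In a 45-45-90 triangle, hypotenuse = leg·√2  →  leg = hypotenuse/√2
leg = 12.01/√2 = 8.492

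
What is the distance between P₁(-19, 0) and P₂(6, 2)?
Using the distance formula: d = sqrt((x₂-x₁)² + (y₂-y₁)²)
dx = 6 - (-19) = 25
dy = 2 - 0 = 2
d = sqrt(25² + 2²) = sqrt(625 + 4) = sqrt(629) = 25.08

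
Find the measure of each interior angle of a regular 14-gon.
Interior angle of a regular n-gon = (n-2)*180/n
Interior angle = (14-2)*180/14
Interior angle = 12*180/14
Interior angle = 2160/14
Interior angle = 154.29 degrees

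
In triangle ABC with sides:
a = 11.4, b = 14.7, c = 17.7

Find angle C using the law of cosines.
cos(C) = (a² + b² - c²)/(2ab)
cos(C) = (11.4² + 14.7² - 17.7²)/(2·11.4·14.7) = 32.76/335.16 = 0.097744
C = arccos(0.097744) = 84.39°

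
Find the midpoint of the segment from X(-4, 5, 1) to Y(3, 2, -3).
Midpoint = ((-4+3)/2, (5+2)/2, (1-3)/2) = (-0.5, 3.5, -1)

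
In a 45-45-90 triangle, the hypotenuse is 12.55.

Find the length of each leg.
In a 45-45-90 triangle, hypotenuse = leg·√2  →  leg = hypotenuse/√2
leg = 12.55/√2 = 8.874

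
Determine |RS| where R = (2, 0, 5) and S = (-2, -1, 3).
d = √[(-4)² + (-1)² + (-2)²] = √21 = 4.583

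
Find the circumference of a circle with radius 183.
Circumference = 2 * pi * r
Circumference = 2 * pi * 183
Circumference = 1149.82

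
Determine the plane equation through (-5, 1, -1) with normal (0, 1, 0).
d = n·P = (0)(-5) + (1)(1) + (0)(-1) = 1
Plane: y = 1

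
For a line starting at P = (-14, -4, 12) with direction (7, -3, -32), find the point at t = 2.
P(2) = (-14 + 7(2), -4 + (-3)(2), 12 + (-32)(2)) = (0, -10, -52)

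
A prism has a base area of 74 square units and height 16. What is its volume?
Volume = base area * height
Volume = 74 * 16
Volume = 1184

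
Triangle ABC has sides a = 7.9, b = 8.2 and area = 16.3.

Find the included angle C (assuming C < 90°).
Area = ½ab·sin(C)  →  sin(C) = 2·Area/(ab)
sin(C) = 2·16.3/(7.9·8.2) = 0.503242
C = arcsin(0.503242) = 30.21°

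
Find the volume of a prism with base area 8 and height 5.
Volume = base area * height
Volume = 8 * 5
Volume = 40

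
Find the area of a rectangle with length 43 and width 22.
Area = length * width
Area = 43 * 22
Area = 946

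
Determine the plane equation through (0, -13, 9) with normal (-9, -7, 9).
d = n·P = (-9)(0) + (-7)(-13) + (9)(9) = 172
Plane: -9x - 7y + 9z = 172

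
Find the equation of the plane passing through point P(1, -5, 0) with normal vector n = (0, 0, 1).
d = n·P = (0)(1) + (0)(-5) + (1)(0) = 0
Plane: z = 0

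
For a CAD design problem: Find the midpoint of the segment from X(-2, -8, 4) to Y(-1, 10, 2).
Midpoint = ((-2-1)/2, (-8+10)/2, (4+2)/2) = (-1.5, 1, 3)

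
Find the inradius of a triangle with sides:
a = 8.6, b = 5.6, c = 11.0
s = (a+b+c)/2 = (8.6+5.6+11.0)/2 = 12.6
Area = √(s(s-a)(s-b)(s-c)) = √(12.6·4·7·1.6) = 23.7588
r = Area/s = 23.7588/12.6 = 1.886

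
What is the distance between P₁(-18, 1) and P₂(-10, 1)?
Using the distance formula: d = sqrt((x₂-x₁)² + (y₂-y₁)²)
dx = (-10) - (-18) = 8
dy = 1 - 1 = 0
d = sqrt(8² + 0²) = sqrt(64 + 0) = sqrt(64) = 8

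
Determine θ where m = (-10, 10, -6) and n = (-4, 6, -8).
m·n = 148, |m|² = 236, |n|² = 116
cos θ = 148/√27376 ≈ 0.8945
θ ≈ 26.56°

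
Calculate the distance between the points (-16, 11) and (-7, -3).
Using the distance formula: d = sqrt((x₂-x₁)² + (y₂-y₁)²)
dx = (-7) - (-16) = 9
dy = (-3) - 11 = -14
d = sqrt(9² + (-14)²) = sqrt(81 + 196) = sqrt(277) = 16.64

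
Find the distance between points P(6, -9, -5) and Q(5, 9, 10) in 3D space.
d = √[(-1)² + (18)² + (15)²] = √550 = 23.45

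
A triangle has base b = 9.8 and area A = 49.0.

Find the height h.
A = ½bh  →  h = 2A/b
h = 2·49.0/9.8 = 10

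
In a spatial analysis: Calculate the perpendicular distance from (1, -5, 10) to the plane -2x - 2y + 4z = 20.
d = |(-2)(1) + (-2)(-5) + 4(10) - (20)| / √((-2)² + (-2)² + 4²) = 28/√24 = 5.715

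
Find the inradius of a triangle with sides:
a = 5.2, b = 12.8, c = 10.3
s = (a+b+c)/2 = (5.2+12.8+10.3)/2 = 14.15
Area = √(s(s-a)(s-b)(s-c)) = √(14.15·8.95·1.35·3.85) = 25.6559
r = Area/s = 25.6559/14.15 = 1.813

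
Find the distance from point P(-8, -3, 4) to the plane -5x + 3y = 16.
d = |(-5)(-8) + 3(-3) + 0(4) - (16)| / √((-5)² + 3² + 0²) = 15/√34 = 2.572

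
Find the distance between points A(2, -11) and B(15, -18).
Using the distance formula: d = sqrt((x₂-x₁)² + (y₂-y₁)²)
dx = 15 - 2 = 13
dy = (-18) - (-11) = -7
d = sqrt(13² + (-7)²) = sqrt(169 + 49) = sqrt(218) = 14.76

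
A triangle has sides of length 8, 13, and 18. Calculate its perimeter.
Perimeter = sum of all sides
Perimeter = 8 + 13 + 18
Perimeter = 39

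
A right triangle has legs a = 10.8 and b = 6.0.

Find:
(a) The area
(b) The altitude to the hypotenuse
(a) Area = ½ab = ½·10.8·6.0 = 32.4
(b) Hypotenuse c = √(10.8² + 6.0²) = √152.64 = 12.3548
    Area = ½·c·h_c  →  h_c = 2·Area/c = 2·32.4/12.3548 = 5.245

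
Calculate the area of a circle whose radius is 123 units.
Area = pi * r²
Area = pi * 123²
Area = pi * 15129
Area = 47529.16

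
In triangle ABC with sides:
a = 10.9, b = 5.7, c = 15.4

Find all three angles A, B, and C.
By the law of cosines:
cos(A) = (b² + c² - a²)/(2bc) = 0.859193  →  A = 30.77°
cos(B) = (a² + c² - b²)/(2ac) = 0.963541  →  B = 15.52°
cos(C) = (a² + b² - c²)/(2ab) = -0.690971  →  C = 133.7°
Check: A + B + C = 180.0° ✓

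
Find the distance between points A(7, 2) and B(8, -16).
Using the distance formula: d = sqrt((x₂-x₁)² + (y₂-y₁)²)
dx = 8 - 7 = 1
dy = (-16) - 2 = -18
d = sqrt(1² + (-18)²) = sqrt(1 + 324) = sqrt(325) = 18.03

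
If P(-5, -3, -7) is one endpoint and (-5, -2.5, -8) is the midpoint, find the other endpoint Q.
Q = (2×(-5) - (-5), 2×(-2.5) - (-3), 2×(-8) - (-7)) = (-5, -2, -9)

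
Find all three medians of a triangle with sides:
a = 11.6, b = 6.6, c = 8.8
Using m_x = ½√(2y² + 2z² - x²):
m_a = ½√(2·6.6² + 2·8.8² - 11.6²) = ½√107.44 = 5.183
m_b = ½√(2·11.6² + 2·8.8² - 6.6²) = ½√380.44 = 9.752
m_c = ½√(2·11.6² + 2·6.6² - 8.8²) = ½√278.8 = 8.349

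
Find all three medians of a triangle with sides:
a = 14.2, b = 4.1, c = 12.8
Using m_x = ½√(2y² + 2z² - x²):
m_a = ½√(2·4.1² + 2·12.8² - 14.2²) = ½√159.66 = 6.318
m_b = ½√(2·14.2² + 2·12.8² - 4.1²) = ½√714.15 = 13.36
m_c = ½√(2·14.2² + 2·4.1² - 12.8²) = ½√273.06 = 8.262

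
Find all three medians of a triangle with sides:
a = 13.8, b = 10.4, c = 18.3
Using m_x = ½√(2y² + 2z² - x²):
m_a = ½√(2·10.4² + 2·18.3² - 13.8²) = ½√695.66 = 13.19
m_b = ½√(2·13.8² + 2·18.3² - 10.4²) = ½√942.5 = 15.35
m_c = ½√(2·13.8² + 2·10.4² - 18.3²) = ½√262.31 = 8.098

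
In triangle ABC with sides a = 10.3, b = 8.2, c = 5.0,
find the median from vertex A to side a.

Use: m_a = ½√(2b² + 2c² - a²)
m_a = ½√(2·8.2² + 2·5.0² - 10.3²)
m_a = ½√(134.48 + 50 - 106.09) = ½√78.39 = 4.427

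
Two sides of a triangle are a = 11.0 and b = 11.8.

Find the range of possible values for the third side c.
By the triangle inequality: |a - b| < c < a + b
|11.0 - 11.8| < c < 11.0 + 11.8
0.8 < c < 22.8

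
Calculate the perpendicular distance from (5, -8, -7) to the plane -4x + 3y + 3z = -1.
d = |(-4)(5) + 3(-8) + 3(-7) - (-1)| / √((-4)² + 3² + 3²) = 64/√34 = 10.98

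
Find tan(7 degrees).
tan(7 degrees) = 0.1228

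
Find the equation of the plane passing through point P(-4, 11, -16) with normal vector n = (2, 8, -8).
d = n·P = (2)(-4) + (8)(11) + (-8)(-16) = 208
Plane: 2x + 8y - 8z = 208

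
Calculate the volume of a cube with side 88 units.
Volume = s³
Volume = 88³
Volume = 681472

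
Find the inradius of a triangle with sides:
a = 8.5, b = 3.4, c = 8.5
s = (a+b+c)/2 = (8.5+3.4+8.5)/2 = 10.2
Area = √(s(s-a)(s-b)(s-c)) = √(10.2·1.7·6.8·1.7) = 14.1581
r = Area/s = 14.1581/10.2 = 1.388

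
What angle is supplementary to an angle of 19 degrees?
Supplementary angles sum to 180 degrees.
Other angle = 180 - 19
Other angle = 161 degrees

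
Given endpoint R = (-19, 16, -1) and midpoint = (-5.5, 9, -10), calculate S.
S = (2×(-5.5) - (-19), 2×9 - 16, 2×(-10) - (-1)) = (8, 2, -19)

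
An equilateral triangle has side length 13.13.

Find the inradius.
For an equilateral triangle, r = s/(2√3) where s is the side.
r = 13.13/(2√3) = 13.13/3.464102 = 3.79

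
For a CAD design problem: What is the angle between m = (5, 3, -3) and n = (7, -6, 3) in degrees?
m·n = 8, |m|² = 43, |n|² = 94
cos θ = 8/√4042 ≈ 0.1258
θ ≈ 82.77°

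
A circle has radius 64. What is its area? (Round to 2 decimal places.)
Area = pi * r²
Area = pi * 64²
Area = pi * 4096
Area = 12867.96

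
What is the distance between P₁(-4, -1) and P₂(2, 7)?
Using the distance formula: d = sqrt((x₂-x₁)² + (y₂-y₁)²)
dx = 2 - (-4) = 6
dy = 7 - (-1) = 8
d = sqrt(6² + 8²) = sqrt(36 + 64) = sqrt(100) = 10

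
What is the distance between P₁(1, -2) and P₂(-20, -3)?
Using the distance formula: d = sqrt((x₂-x₁)² + (y₂-y₁)²)
dx = (-20) - 1 = -21
dy = (-3) - (-2) = -1
d = sqrt((-21)² + (-1)²) = sqrt(441 + 1) = sqrt(442) = 21.02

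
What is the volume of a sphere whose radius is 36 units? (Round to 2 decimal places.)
Volume = (4/3) * pi * r³
Volume = (4/3) * pi * 36³
Volume = (4/3) * pi * 46656
Volume = 195432.20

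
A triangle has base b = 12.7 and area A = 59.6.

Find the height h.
A = ½bh  →  h = 2A/b
h = 2·59.6/12.7 = 9.386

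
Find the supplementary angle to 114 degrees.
Supplementary angles sum to 180 degrees.
Other angle = 180 - 114
Other angle = 66 degrees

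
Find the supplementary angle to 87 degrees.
Supplementary angles sum to 180 degrees.
Other angle = 180 - 87
Other angle = 93 degrees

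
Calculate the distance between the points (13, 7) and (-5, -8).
Using the distance formula: d = sqrt((x₂-x₁)² + (y₂-y₁)²)
dx = (-5) - 13 = -18
dy = (-8) - 7 = -15
d = sqrt((-18)² + (-15)²) = sqrt(324 + 225) = sqrt(549) = 23.43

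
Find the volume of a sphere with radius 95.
Volume = (4/3) * pi * r³
Volume = (4/3) * pi * 95³
Volume = (4/3) * pi * 857375
Volume = 3591364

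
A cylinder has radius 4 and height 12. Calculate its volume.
Volume = pi * r² * h
Volume = pi * 4² * 12
Volume = pi * 16 * 12
Volume = pi * 192
Volume = 603.19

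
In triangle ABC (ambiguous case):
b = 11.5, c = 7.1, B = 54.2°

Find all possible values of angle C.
sin(C)/c = sin(B)/b  →  sin(C) = c·sin(B)/b = 7.1·sin(54.2°)/11.5 = 0.500744
C₁ = arcsin(0.500744) = 30.05°,  C₂ = 180° - C₁ = 149.95°
Check C₂: A = 180° - 54.2° - 149.95° = -24.15° ≤ 0, rejected
C = 30.05° (one solution)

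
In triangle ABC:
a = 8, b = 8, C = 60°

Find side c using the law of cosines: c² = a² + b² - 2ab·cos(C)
c² = 8² + 8² - 2·8·8·cos(60°)
c² = 64 + 64 - 128·0.5000 = 64
c = √64 = 8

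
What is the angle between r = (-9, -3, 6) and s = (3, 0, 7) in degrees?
r·s = 15, |r|² = 126, |s|² = 58
cos θ = 15/√7308 ≈ 0.1755
θ ≈ 79.89°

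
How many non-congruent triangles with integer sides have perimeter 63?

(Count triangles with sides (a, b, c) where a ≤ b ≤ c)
With a ≤ b ≤ c and a + b + c = 63, the triangle inequality a + b > c gives c < 63/2, so c ≤ 31.
Iterate a from 1 to ⌊p/3⌋ = 21; for each a, b ranges from a to ⌊(p−a)/2⌋ with c = p − a − b, keeping only c ≥ b.
Triples: (1, 31, 31), (2, 30, 31), (3, 29, 31), …
Count = 91 triangles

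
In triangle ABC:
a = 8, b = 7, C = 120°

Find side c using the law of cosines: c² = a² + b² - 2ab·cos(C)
c² = 8² + 7² - 2·8·7·cos(120°)
c² = 64 + 49 - 112·-0.5000 = 169
c = √169 = 13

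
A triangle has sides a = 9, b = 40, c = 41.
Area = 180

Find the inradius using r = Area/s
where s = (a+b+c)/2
s = (9+40+41)/2 = 45
r = Area/s = 180/45 = 4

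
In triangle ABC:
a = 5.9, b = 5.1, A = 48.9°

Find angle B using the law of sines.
sin(B)/b = sin(A)/a
sin(B) = b·sin(A)/a = 5.1·sin(48.9°)/5.9 = 0.651385
B = arcsin(0.651385) = 40.65°  (b ≤ a, so B ≤ A and the acute solution is unique)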